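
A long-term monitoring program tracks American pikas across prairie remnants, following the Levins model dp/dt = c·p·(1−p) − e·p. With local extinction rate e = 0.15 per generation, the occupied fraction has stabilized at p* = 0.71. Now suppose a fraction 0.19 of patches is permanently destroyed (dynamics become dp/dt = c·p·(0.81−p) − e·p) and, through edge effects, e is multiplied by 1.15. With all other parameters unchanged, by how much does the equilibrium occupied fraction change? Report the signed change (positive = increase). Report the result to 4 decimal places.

Balance c(1−p*) = e gives c = e/(1 − 0.71000) = 0.15/0.29000 = 0.51724.
New p* = 0.81 − e/c = 0.81 − 0.17250/0.51724 = 0.47650.
Δp* = 0.47650 − 0.71000 = -0.23350.

-0.2335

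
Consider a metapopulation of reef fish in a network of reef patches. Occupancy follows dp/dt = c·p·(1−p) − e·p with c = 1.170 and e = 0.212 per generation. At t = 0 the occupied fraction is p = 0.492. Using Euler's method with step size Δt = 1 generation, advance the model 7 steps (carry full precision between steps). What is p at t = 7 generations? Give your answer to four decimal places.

0.8188

Update rule: p ← p + [c·p·(1−p) − e·p]·Δt with Δt = 1.
step 1: Δp = +0.18812, p = 0.68012
step 2: Δp = +0.11036, p = 0.79048
step 3: Δp = +0.02620, p = 0.81667
step 4: Δp = +0.00203, p = 0.81871
step 5: Δp = +0.00009, p = 0.81880
step 6: Δp = +0.00000, p = 0.81880
step 7: Δp = +0.00000, p = 0.81880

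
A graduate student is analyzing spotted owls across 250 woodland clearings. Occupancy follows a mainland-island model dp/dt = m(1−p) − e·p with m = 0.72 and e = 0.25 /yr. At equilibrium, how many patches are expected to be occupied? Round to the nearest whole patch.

186

p* = m/(m+e) = 0.72/0.9700 = 0.7423.
Expected occupied patches = N × p* = 250 × 0.7423 = 185.57 ≈ 186.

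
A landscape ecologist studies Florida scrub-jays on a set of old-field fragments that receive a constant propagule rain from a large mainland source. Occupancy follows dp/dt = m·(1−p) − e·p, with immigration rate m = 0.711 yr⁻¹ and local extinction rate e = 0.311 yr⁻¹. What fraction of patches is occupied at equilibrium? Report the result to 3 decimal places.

At equilibrium the propagule rain into empty patches balances local extinction: m(1−p*) = e·p*.
p* = m/(m+e) = 0.711/(0.711+0.311) = 0.711/1.0220 = 0.6957.

0.696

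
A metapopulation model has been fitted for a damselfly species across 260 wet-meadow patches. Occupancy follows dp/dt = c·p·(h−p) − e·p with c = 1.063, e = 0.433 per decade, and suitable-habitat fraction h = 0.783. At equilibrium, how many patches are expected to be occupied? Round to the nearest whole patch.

98

p* = h − e/c = 0.783 − 0.4073 = 0.3757.
Expected occupied patches = N × p* = 260 × 0.3757 = 97.67 ≈ 98.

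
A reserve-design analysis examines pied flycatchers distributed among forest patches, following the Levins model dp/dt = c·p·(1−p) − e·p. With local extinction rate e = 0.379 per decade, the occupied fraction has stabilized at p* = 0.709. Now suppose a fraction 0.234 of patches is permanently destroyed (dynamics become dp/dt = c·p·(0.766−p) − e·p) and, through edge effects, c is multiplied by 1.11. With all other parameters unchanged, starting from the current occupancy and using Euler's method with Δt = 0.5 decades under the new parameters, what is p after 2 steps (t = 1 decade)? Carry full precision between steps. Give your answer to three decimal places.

Balance c(1−p*) = e gives c = e/(1 − 0.70900) = 0.379/0.29100 = 1.30241.
Starting from p₀ = 0.70900; update p ← p + (dp/dt)·Δt with the new parameters.
step 1: Δp = -0.10514, p = 0.60386
step 2: Δp = -0.04366, p = 0.56020

0.560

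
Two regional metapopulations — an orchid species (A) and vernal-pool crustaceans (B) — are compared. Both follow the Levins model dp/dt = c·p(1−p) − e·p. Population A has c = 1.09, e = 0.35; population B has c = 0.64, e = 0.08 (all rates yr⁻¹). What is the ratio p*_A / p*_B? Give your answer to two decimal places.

A: p*_A = 1 − 0.35/1.09 = 0.6789.
B: p*_B = 1 − 0.08/0.64 = 0.8750.
p*_A / p*_B = 0.6789/0.8750 = 0.7759.

0.78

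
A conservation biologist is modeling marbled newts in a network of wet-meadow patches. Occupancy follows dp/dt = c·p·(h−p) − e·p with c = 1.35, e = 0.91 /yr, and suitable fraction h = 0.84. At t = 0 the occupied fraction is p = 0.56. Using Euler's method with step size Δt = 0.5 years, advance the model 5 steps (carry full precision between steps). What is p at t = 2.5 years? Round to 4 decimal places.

Update rule: p ← p + [c·p·(h−p) − e·p]·Δt with Δt = 0.5.
t = 0.5: p = 0.56000 + (-0.14896) = 0.41104
t = 1: p = 0.41104 + (-0.06801) = 0.34303
t = 1.5: p = 0.34303 + (-0.04101) = 0.30202
t = 2: p = 0.30202 + (-0.02775) = 0.27428
t = 2.5: p = 0.27428 + (-0.02006) = 0.25422

0.2542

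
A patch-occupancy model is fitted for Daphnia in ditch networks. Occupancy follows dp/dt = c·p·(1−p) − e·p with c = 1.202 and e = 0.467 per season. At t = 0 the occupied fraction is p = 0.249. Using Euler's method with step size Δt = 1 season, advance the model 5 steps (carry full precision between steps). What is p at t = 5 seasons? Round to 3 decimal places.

0.605

Update rule: p ← p + [c·p·(1−p) − e·p]·Δt with Δt = 1.
  1  |  dp/dt·Δt = +0.108490  |  p_1 = 0.357490
  2  |  dp/dt·Δt = +0.109141  |  p_2 = 0.466630
  3  |  dp/dt·Δt = +0.081245  |  p_3 = 0.547876
  4  |  dp/dt·Δt = +0.041887  |  p_4 = 0.589763
  5  |  dp/dt·Δt = +0.015396  |  p_5 = 0.605159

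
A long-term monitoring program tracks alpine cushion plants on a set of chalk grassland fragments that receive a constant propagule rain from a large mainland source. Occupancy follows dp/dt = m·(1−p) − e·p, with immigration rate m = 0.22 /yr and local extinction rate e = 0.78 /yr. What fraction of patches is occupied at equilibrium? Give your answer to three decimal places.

Setting dp/dt = 0: m − m·p* = e·p*, so m = (m+e)·p*.
p* = m/(m+e) = 0.22/(0.22+0.78) = 0.22/1.0000 = 0.2200.

0.220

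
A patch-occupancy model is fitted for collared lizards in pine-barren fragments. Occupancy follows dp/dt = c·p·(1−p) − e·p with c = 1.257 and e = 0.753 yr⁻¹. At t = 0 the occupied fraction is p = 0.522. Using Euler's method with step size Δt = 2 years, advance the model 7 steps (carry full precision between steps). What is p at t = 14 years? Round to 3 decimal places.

0.401

Update rule: p ← p + [c·p·(1−p) − e·p]·Δt with Δt = 2.
  1  |  dp/dt·Δt = -0.158849  |  p_1 = 0.363151
  2  |  dp/dt·Δt = +0.034513  |  p_2 = 0.397664
  3  |  dp/dt·Δt = +0.003289  |  p_3 = 0.400954
  4  |  dp/dt·Δt = +0.000001  |  p_4 = 0.400955
  5  |  dp/dt·Δt = -0.000000  |  p_5 = 0.400955
  6  |  dp/dt·Δt = +0.000000  |  p_6 = 0.400955
  7  |  dp/dt·Δt = -0.000000  |  p_7 = 0.400955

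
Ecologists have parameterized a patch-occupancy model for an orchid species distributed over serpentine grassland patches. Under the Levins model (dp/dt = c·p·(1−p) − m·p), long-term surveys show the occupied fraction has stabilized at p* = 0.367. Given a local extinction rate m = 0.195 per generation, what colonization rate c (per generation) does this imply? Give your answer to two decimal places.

At equilibrium c(1−p*) = m, so c = m/(1−p*).
c = 0.195/(1 − 0.367) = 0.195/0.6330 = 0.3081.

0.31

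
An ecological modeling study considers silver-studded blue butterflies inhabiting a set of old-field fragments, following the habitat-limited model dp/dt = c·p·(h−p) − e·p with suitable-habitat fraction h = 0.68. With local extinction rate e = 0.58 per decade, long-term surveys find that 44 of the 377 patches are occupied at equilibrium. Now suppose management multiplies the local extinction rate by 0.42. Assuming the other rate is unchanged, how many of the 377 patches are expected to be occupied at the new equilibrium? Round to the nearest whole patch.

167

Observed p* = 44/377 = 0.11671.
Balance c(h−p*) = e gives c = e/(0.68 − 0.11671) = 0.58/0.56329 = 1.02967.
New p* = 0.68 − e/c = 0.68 − 0.24360/1.02967 = 0.44342.
Expected occupied = 377 × 0.44342 = 167.17 ≈ 167.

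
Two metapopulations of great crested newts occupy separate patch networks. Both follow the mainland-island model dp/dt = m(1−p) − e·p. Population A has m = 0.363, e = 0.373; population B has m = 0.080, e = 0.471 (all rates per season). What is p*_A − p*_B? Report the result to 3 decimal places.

A: p*_A = m/(m+e) = 0.363/0.7360 = 0.4932.
B: p*_B = 0.080/0.5510 = 0.1452.
p*_A − p*_B = 0.4932 − 0.1452 = 0.3480.

0.348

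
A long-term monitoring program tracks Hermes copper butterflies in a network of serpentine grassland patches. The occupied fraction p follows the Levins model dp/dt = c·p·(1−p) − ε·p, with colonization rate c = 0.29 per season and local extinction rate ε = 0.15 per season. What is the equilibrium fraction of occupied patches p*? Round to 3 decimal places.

0.483

At equilibrium, colonization balances extinction: c·p*·(1−p*) = ε·p*.
So p* = 1 − ε/c = 1 − 0.15/0.29 = 1 − 0.5172 = 0.4828.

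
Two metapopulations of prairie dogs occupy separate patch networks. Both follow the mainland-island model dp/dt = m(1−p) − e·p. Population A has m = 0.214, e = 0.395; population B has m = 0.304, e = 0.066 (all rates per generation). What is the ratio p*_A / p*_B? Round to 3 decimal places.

0.428

A: p*_A = m/(m+e) = 0.214/0.6090 = 0.3514.
B: p*_B = 0.304/0.3700 = 0.8216.
p*_A / p*_B = 0.3514/0.8216 = 0.4277.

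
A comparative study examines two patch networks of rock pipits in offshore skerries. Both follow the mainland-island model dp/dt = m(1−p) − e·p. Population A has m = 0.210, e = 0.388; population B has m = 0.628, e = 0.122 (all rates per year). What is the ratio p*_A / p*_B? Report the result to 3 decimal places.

0.419

A: p*_A = m/(m+e) = 0.210/0.5980 = 0.3512.
B: p*_B = 0.628/0.7500 = 0.8373.
p*_A / p*_B = 0.3512/0.8373 = 0.4194.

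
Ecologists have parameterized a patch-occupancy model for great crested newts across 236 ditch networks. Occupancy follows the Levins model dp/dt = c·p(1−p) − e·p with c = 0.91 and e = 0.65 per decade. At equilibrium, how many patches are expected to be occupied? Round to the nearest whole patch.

67

p* = 1 − e/c = 1 − 0.65/0.91 = 0.2857.
Expected occupied patches = N × p* = 236 × 0.2857 = 67.43 ≈ 67.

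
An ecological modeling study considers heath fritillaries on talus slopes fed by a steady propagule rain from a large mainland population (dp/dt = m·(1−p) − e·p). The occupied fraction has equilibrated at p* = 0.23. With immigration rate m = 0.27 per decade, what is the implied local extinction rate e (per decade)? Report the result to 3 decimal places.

0.904

At equilibrium m(1−p*) = e·p*, so e = m(1−p*)/p*.
e = 0.27 × 0.7700 / 0.23 = 0.9039.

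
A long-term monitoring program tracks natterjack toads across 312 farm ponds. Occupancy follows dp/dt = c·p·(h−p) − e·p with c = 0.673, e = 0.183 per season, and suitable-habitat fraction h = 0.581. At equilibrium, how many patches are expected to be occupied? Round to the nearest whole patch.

p* = h − e/c = 0.581 − 0.2719 = 0.3091.
Expected occupied patches = N × p* = 312 × 0.3091 = 96.43 ≈ 96.

96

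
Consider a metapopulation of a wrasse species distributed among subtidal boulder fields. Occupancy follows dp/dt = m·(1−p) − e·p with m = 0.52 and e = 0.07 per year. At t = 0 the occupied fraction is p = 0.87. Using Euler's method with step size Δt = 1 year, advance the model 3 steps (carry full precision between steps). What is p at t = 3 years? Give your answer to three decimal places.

0.881

Update rule: p ← p + [m·(1−p) − e·p]·Δt with Δt = 1.
t = 1: p = 0.87000 + (+0.00670) = 0.87670
t = 2: p = 0.87670 + (+0.00275) = 0.87945
t = 3: p = 0.87945 + (+0.00113) = 0.88057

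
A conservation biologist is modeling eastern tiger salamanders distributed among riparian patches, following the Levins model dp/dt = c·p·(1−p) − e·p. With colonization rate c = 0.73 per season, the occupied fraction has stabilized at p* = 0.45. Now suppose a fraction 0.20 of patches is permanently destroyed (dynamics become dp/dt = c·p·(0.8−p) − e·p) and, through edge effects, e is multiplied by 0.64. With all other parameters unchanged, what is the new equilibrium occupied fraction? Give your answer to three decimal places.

Balance c(1−p*) = e gives e = 0.73×(1 − 0.45000) = 0.40150.
New p* = 0.8 − e/c = 0.8 − 0.25696/0.73000 = 0.44800.

0.448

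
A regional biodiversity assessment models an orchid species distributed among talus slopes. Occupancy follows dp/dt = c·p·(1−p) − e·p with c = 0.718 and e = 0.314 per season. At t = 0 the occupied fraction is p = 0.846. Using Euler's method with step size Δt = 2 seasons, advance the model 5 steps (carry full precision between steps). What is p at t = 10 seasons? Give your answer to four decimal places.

Update rule: p ← p + [c·p·(1−p) − e·p]·Δt with Δt = 2.
step 1: Δp = -0.34420, p = 0.50180
step 2: Δp = +0.04387, p = 0.54566
step 3: Δp = +0.01333, p = 0.55899
step 4: Δp = +0.00295, p = 0.56195
step 5: Δp = +0.00059, p = 0.56253

0.5625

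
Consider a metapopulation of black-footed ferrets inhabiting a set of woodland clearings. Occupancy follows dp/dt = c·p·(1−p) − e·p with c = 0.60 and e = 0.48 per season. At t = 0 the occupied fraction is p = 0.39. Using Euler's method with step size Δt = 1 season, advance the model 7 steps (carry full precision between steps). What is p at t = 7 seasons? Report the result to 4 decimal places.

0.2458

Update rule: p ← p + [c·p·(1−p) − e·p]·Δt with Δt = 1.
p: 0.39000 → 0.34554  (Δp = -0.04446)
p: 0.34554 → 0.31537  (Δp = -0.03017)
p: 0.31537 → 0.29354  (Δp = -0.02183)
p: 0.29354 → 0.27706  (Δp = -0.01647)
p: 0.27706 → 0.26425  (Δp = -0.01281)
p: 0.26425 → 0.25406  (Δp = -0.01019)
p: 0.25406 → 0.24582  (Δp = -0.00824)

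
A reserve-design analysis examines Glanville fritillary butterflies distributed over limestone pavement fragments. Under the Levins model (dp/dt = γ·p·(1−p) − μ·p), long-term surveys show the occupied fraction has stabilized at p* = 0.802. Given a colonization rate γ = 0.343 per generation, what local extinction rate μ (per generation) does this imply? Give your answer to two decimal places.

0.07

At equilibrium γ(1−p*) = μ.
μ = 0.343 × (1 − 0.802) = 0.343 × 0.1980 = 0.0679.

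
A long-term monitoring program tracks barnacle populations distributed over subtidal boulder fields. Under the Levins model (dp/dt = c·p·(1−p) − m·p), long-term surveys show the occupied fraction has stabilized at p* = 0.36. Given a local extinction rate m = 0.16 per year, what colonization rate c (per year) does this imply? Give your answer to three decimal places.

At equilibrium c(1−p*) = m, so c = m/(1−p*).
c = 0.16/(1 − 0.36) = 0.16/0.6400 = 0.2500.

0.250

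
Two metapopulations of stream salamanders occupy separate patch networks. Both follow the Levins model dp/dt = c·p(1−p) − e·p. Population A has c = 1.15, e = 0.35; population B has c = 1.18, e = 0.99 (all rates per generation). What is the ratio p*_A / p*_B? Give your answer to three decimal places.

4.320

A: p*_A = 1 − 0.35/1.15 = 0.6957.
B: p*_B = 1 − 0.99/1.18 = 0.1610.
p*_A / p*_B = 0.6957/0.1610 = 4.3204.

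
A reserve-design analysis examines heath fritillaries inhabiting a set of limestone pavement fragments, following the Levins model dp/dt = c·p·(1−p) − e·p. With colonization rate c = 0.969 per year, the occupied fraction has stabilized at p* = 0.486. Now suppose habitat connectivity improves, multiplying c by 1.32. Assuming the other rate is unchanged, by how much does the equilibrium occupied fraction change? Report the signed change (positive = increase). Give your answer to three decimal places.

0.125

Balance c(1−p*) = e gives e = 0.969×(1 − 0.48600) = 0.49807.
New p* = 1 − e/c = 1 − 0.49807/1.27908 = 0.61060.
Δp* = 0.61060 − 0.48600 = +0.12460.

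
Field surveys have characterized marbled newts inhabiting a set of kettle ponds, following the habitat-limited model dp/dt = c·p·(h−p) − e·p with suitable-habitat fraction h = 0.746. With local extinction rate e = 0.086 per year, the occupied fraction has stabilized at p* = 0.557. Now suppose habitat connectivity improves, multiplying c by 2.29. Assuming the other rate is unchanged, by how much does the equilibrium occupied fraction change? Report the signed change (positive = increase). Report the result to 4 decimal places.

0.1065

Balance c(h−p*) = e gives c = e/(0.746 − 0.55700) = 0.086/0.18900 = 0.45503.
New p* = 0.746 − e/c = 0.746 − 0.08600/1.04202 = 0.66347.
Δp* = 0.66347 − 0.55700 = +0.10647.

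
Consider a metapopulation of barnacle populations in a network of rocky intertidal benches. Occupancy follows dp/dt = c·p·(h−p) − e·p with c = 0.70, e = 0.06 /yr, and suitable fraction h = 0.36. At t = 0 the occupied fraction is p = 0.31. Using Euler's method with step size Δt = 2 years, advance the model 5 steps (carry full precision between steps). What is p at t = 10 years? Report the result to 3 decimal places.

Update rule: p ← p + [c·p·(h−p) − e·p]·Δt with Δt = 2.
  1  |  dp/dt·Δt = -0.015500  |  p_1 = 0.294500
  2  |  dp/dt·Δt = -0.008334  |  p_2 = 0.286166
  3  |  dp/dt·Δt = -0.004759  |  p_3 = 0.281406
  4  |  dp/dt·Δt = -0.002805  |  p_4 = 0.278601
  5  |  dp/dt·Δt = -0.001683  |  p_5 = 0.276918

0.277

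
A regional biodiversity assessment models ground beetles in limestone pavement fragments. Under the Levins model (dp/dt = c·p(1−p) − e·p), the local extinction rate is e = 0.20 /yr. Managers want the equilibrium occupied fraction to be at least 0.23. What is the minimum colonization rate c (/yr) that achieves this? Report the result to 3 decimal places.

0.260

p* = 1 − e/c ≥ 0.23 requires e/c ≤ 0.7700, i.e. c ≥ e/0.7700.
c_min = 0.20/0.7700 = 0.2597.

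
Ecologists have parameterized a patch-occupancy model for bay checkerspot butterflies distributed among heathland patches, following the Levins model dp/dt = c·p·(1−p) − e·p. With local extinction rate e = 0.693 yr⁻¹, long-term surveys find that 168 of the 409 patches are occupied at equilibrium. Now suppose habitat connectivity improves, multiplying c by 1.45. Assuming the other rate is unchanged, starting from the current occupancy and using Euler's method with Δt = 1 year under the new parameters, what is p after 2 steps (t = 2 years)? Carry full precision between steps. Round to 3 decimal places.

Observed p* = 168/409 = 0.41076.
Balance c(1−p*) = e gives c = e/(1 − 0.41076) = 0.693/0.58924 = 1.17609.
Starting from p₀ = 0.41076; update p ← p + (dp/dt)·Δt with the new parameters.
step 1: Δp = +0.12809, p = 0.53885
step 2: Δp = +0.05033, p = 0.58919

0.589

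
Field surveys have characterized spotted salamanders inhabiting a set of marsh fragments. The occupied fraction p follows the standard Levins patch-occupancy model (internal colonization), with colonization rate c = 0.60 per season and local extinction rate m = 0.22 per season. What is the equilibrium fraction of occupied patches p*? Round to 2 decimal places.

Setting dp/dt = 0 and dividing through by p* gives c·(1−p*) = m.
So p* = 1 − m/c = 1 − 0.22/0.60 = 1 − 0.3667 = 0.6333.

0.63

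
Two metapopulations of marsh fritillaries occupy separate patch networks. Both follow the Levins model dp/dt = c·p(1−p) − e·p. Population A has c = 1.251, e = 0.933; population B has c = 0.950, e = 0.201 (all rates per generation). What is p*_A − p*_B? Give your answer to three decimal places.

A: p*_A = 1 − 0.933/1.251 = 0.2542.
B: p*_B = 1 − 0.201/0.950 = 0.7884.
p*_A − p*_B = 0.2542 − 0.7884 = -0.5342.

-0.534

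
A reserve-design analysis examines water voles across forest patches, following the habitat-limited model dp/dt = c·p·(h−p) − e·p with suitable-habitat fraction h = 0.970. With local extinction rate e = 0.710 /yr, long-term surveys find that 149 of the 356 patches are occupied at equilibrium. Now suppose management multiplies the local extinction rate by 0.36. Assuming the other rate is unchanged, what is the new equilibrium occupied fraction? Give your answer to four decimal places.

Observed p* = 149/356 = 0.41854.
Balance c(h−p*) = e gives c = e/(0.97 − 0.41854) = 0.710/0.55146 = 1.28749.
New p* = 0.97 − e/c = 0.97 − 0.25560/1.28749 = 0.77147.

0.7715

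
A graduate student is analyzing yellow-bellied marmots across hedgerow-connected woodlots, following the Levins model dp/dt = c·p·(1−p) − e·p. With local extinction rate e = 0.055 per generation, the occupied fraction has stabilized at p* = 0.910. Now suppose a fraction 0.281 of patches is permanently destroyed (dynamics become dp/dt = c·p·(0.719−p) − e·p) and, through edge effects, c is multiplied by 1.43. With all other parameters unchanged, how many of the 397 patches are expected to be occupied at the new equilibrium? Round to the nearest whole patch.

Balance c(1−p*) = e gives c = e/(1 − 0.91000) = 0.055/0.09000 = 0.61111.
New p* = 0.719 − e/c = 0.719 − 0.05500/0.87389 = 0.65606.
Expected occupied = 397 × 0.65606 = 260.46 ≈ 260.

260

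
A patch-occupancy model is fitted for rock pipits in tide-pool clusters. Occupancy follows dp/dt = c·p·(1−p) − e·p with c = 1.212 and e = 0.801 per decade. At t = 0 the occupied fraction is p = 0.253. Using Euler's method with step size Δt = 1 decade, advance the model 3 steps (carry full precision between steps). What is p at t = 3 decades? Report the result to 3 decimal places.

Update rule: p ← p + [c·p·(1−p) − e·p]·Δt with Δt = 1.
p: 0.25300 → 0.27940  (Δp = +0.02640)
p: 0.27940 → 0.29962  (Δp = +0.02022)
p: 0.29962 → 0.31396  (Δp = +0.01434)

0.314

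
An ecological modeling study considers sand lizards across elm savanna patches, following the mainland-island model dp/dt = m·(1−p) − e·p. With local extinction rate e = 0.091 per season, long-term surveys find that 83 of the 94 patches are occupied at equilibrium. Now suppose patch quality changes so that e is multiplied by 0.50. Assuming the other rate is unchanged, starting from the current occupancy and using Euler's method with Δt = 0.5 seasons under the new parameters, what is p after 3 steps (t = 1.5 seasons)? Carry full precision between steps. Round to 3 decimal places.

0.924

Observed p* = 83/94 = 0.88298.
Balance m(1−p*) = e·p* gives m = e·p*/(1−p*) = 0.091×0.88298/0.11702 = 0.68664.
Starting from p₀ = 0.88298; update p ← p + (dp/dt)·Δt with the new parameters.
step 1: Δp = +0.02009, p = 0.90307
step 2: Δp = +0.01273, p = 0.91580
step 3: Δp = +0.00807, p = 0.92387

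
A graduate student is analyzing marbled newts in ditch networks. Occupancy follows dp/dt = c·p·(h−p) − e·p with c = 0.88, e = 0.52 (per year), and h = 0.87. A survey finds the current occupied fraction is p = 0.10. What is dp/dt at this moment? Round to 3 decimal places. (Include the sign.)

0.016

Colonization term: c·p·(h−p) = 0.88×0.10×0.7700 = 0.06776.
Extinction term: e·p = 0.05200.
dp/dt = 0.06776 − 0.05200 = 0.01576.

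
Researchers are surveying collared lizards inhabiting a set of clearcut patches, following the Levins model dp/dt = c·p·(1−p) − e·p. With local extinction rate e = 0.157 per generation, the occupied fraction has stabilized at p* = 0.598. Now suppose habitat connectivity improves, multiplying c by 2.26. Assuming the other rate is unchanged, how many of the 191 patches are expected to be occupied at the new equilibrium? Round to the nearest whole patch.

Balance c(1−p*) = e gives c = e/(1 − 0.59800) = 0.157/0.40200 = 0.39055.
New p* = 1 − e/c = 1 − 0.15700/0.88264 = 0.82212.
Expected occupied = 191 × 0.82212 = 157.02 ≈ 157.

157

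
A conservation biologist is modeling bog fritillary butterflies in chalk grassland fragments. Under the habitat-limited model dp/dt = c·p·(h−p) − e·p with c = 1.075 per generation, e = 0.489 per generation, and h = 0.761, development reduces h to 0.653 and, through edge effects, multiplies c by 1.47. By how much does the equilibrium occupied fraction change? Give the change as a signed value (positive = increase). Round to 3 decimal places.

Before: p* = h − e/c = 0.761 − 0.489/1.075 = 0.761 − 0.4549 = 0.3061.
After: c = 1.58025, e = 0.489, h = 0.653; p* = 0.653 − 0.489/1.58025 = 0.3436.
Δp* = 0.3436 − 0.3061 = +0.0374.

0.037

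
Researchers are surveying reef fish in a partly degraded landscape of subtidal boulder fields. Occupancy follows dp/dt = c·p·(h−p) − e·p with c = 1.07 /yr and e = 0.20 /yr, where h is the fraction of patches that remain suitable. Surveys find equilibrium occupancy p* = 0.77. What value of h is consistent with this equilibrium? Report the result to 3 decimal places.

At equilibrium c(h−p*) = e, so h = p* + e/c.
h = 0.77 + 0.20/1.07 = 0.77 + 0.1869 = 0.9569.

0.957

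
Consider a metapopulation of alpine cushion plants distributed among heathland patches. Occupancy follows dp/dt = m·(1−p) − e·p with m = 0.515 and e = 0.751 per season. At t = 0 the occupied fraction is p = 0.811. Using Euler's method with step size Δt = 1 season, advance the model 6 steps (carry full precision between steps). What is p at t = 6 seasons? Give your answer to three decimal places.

Update rule: p ← p + [m·(1−p) − e·p]·Δt with Δt = 1.
  1  |  dp/dt·Δt = -0.511726  |  p_1 = 0.299274
  2  |  dp/dt·Δt = +0.136119  |  p_2 = 0.435393
  3  |  dp/dt·Δt = -0.036208  |  p_3 = 0.399185
  4  |  dp/dt·Δt = +0.009631  |  p_4 = 0.408817
  5  |  dp/dt·Δt = -0.002562  |  p_5 = 0.406255
  6  |  dp/dt·Δt = +0.000681  |  p_6 = 0.406936

0.407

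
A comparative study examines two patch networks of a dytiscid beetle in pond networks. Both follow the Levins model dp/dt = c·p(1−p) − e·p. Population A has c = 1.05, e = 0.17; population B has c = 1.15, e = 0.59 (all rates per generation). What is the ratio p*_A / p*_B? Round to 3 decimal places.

A: p*_A = 1 − 0.17/1.05 = 0.8381.
B: p*_B = 1 − 0.59/1.15 = 0.4870.
p*_A / p*_B = 0.8381/0.4870 = 1.7211.

1.721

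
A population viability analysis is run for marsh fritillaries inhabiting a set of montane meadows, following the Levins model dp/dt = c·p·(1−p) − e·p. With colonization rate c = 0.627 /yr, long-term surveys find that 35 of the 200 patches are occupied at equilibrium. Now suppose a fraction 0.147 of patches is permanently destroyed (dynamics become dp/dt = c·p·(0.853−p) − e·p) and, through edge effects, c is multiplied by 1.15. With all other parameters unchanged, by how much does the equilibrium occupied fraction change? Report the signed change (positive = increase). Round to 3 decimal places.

Observed p* = 35/200 = 0.17500.
Balance c(1−p*) = e gives e = 0.627×(1 − 0.17500) = 0.51727.
New p* = 0.853 − e/c = 0.853 − 0.51727/0.72105 = 0.13562.
Δp* = 0.13562 − 0.17500 = -0.03938.

-0.039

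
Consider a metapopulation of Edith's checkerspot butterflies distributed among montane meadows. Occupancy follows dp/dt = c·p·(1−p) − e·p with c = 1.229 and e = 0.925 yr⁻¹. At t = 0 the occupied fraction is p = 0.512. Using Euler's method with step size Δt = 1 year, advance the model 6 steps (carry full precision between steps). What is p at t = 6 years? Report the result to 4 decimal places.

0.2578

Update rule: p ← p + [c·p·(1−p) − e·p]·Δt with Δt = 1.
  1  |  dp/dt·Δt = -0.166527  |  p_1 = 0.345473
  2  |  dp/dt·Δt = -0.041659  |  p_2 = 0.303814
  3  |  dp/dt·Δt = -0.021081  |  p_3 = 0.282733
  4  |  dp/dt·Δt = -0.012293  |  p_4 = 0.270440
  5  |  dp/dt·Δt = -0.007673  |  p_5 = 0.262767
  6  |  dp/dt·Δt = -0.004977  |  p_6 = 0.257790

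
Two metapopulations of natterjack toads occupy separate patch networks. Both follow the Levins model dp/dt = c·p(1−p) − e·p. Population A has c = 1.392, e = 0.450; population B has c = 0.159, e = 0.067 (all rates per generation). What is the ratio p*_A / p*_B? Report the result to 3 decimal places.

1.170

A: p*_A = 1 − 0.450/1.392 = 0.6767.
B: p*_B = 1 − 0.067/0.159 = 0.5786.
p*_A / p*_B = 0.6767/0.5786 = 1.1696.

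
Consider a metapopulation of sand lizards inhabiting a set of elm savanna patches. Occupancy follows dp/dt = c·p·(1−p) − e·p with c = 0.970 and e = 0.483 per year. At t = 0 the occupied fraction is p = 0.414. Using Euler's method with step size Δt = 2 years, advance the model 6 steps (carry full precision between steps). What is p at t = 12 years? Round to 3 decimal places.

0.502

Update rule: p ← p + [c·p·(1−p) − e·p]·Δt with Δt = 2.
t = 2: p = 0.41400 + (+0.07073) = 0.48473
t = 4: p = 0.48473 + (+0.01630) = 0.50103
t = 6: p = 0.50103 + (+0.00100) = 0.50203
t = 8: p = 0.50203 + (+0.00003) = 0.50206
t = 10: p = 0.50206 + (+0.00000) = 0.50206
t = 12: p = 0.50206 + (+0.00000) = 0.50206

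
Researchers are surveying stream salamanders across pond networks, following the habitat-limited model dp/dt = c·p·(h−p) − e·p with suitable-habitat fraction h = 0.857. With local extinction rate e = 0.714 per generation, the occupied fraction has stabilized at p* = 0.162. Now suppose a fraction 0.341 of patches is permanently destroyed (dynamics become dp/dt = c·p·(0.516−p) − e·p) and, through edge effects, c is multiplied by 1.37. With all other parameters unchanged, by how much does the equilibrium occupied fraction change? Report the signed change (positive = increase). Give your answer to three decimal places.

Balance c(h−p*) = e gives c = e/(0.857 − 0.16200) = 0.714/0.69500 = 1.02734.
New p* = 0.516 − e/c = 0.516 − 0.71400/1.40746 = 0.00870.
Δp* = 0.00870 − 0.16200 = -0.15330.

-0.153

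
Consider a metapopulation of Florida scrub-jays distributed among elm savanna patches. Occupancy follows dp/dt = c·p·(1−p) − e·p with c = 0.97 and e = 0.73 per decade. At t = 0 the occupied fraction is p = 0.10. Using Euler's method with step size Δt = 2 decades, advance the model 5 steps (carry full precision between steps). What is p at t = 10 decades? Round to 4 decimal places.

0.2238

Update rule: p ← p + [c·p·(1−p) − e·p]·Δt with Δt = 2.
  1  |  dp/dt·Δt = +0.028600  |  p_1 = 0.128600
  2  |  dp/dt·Δt = +0.029644  |  p_2 = 0.158244
  3  |  dp/dt·Δt = +0.027377  |  p_3 = 0.185622
  4  |  dp/dt·Δt = +0.022255  |  p_4 = 0.207877
  5  |  dp/dt·Δt = +0.015948  |  p_5 = 0.223825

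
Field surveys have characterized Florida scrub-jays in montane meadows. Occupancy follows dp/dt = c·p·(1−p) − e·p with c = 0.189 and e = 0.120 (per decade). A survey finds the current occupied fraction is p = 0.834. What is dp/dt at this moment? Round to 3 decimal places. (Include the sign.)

Colonization term: c·p·(1−p) = 0.189×0.834×0.1660 = 0.02617.
Extinction term: e·p = 0.10008.
dp/dt = 0.02617 − 0.10008 = -0.07391.

-0.074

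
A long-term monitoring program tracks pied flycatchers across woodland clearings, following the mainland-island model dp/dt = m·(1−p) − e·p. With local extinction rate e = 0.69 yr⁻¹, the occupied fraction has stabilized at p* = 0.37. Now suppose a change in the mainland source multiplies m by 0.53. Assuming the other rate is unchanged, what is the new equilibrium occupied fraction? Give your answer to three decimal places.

0.237

Balance m(1−p*) = e·p* gives m = e·p*/(1−p*) = 0.69×0.37000/0.63000 = 0.40524.
New p* = m/(m+e) = 0.21478/(0.21478+0.69000) = 0.23738.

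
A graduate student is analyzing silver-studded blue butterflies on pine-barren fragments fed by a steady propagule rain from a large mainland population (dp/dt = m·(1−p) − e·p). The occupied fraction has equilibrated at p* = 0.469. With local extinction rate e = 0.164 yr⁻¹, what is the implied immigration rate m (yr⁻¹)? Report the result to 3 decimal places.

0.145

At equilibrium m(1−p*) = e·p*, so m = e·p*/(1−p*).
m = 0.164 × 0.469 / 0.5310 = 0.0769/0.5310 = 0.1449.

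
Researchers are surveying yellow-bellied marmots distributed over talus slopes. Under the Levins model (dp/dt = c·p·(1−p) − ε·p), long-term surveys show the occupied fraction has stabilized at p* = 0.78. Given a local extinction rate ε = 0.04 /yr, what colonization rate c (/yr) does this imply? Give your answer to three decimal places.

At equilibrium c(1−p*) = ε, so c = ε/(1−p*).
c = 0.04/(1 − 0.78) = 0.04/0.2200 = 0.1818.

0.182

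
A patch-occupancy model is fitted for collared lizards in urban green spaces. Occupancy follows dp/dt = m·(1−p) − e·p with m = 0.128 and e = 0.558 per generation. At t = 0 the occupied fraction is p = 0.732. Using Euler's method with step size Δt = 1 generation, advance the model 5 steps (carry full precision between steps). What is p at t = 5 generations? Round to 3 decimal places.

0.188

Update rule: p ← p + [m·(1−p) − e·p]·Δt with Δt = 1.
step 1: Δp = -0.37415, p = 0.35785
step 2: Δp = -0.11748, p = 0.24036
step 3: Δp = -0.03689, p = 0.20347
step 4: Δp = -0.01158, p = 0.19189
step 5: Δp = -0.00364, p = 0.18825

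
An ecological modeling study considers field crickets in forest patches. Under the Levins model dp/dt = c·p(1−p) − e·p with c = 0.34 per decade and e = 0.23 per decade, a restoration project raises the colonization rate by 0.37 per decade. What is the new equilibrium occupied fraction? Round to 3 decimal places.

Before: p* = 1 − 0.23/0.34 = 0.3235.
After the change, c = 0.71, e = 0.23, so p* = 1 − 0.23/0.71 = 0.6761.

0.676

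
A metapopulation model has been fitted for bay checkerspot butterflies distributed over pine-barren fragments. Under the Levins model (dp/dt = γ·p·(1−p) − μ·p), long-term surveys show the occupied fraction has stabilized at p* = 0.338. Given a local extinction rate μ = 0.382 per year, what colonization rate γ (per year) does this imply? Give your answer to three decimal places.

0.577

At equilibrium γ(1−p*) = μ, so γ = μ/(1−p*).
γ = 0.382/(1 − 0.338) = 0.382/0.6620 = 0.5770.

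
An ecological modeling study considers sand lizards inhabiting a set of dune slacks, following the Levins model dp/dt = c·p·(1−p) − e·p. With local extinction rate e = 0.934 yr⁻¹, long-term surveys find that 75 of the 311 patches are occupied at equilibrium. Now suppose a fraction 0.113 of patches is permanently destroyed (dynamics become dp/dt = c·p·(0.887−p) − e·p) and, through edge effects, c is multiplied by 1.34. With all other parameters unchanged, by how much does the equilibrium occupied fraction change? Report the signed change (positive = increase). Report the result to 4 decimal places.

Observed p* = 75/311 = 0.24116.
Balance c(1−p*) = e gives c = e/(1 − 0.24116) = 0.934/0.75884 = 1.23083.
New p* = 0.887 − e/c = 0.887 − 0.93400/1.64931 = 0.32070.
Δp* = 0.32070 − 0.24116 = +0.07954.

0.0795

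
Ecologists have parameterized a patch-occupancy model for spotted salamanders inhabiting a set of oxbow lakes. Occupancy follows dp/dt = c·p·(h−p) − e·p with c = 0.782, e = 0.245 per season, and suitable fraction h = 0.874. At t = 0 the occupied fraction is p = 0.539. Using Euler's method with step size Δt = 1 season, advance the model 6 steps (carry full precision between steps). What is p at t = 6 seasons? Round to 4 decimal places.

0.5600

Update rule: p ← p + [c·p·(h−p) − e·p]·Δt with Δt = 1.
t = 1: p = 0.53900 + (+0.00915) = 0.54815
t = 2: p = 0.54815 + (+0.00538) = 0.55353
t = 3: p = 0.55353 + (+0.00310) = 0.55663
t = 4: p = 0.55663 + (+0.00177) = 0.55840
t = 5: p = 0.55840 + (+0.00100) = 0.55941
t = 6: p = 0.55941 + (+0.00057) = 0.55997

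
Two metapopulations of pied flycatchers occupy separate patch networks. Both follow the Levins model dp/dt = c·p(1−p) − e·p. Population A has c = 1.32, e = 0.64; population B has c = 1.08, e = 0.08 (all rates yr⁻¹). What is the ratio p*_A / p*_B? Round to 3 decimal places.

0.556

A: p*_A = 1 − 0.64/1.32 = 0.5152.
B: p*_B = 1 − 0.08/1.08 = 0.9259.
p*_A / p*_B = 0.5152/0.9259 = 0.5564.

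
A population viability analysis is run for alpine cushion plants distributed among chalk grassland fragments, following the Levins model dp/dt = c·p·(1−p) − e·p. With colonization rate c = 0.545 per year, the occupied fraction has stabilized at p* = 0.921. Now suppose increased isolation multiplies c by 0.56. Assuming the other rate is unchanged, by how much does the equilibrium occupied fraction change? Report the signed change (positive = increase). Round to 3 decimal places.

-0.062

Balance c(1−p*) = e gives e = 0.545×(1 − 0.92100) = 0.04305.
New p* = 1 − e/c = 1 − 0.04305/0.30520 = 0.85894.
Δp* = 0.85894 − 0.92100 = -0.06206.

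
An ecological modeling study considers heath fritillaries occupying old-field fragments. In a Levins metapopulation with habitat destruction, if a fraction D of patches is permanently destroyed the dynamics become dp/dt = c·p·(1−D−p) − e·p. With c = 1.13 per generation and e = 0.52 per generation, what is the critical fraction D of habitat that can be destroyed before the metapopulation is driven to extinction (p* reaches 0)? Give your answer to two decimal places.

The nontrivial equilibrium is p* = (1−D) − e/c; extinction occurs when this hits zero.
So D_crit = 1 − e/c = 1 − 0.52/1.13 = 1 − 0.4602 = 0.5398.
Note this equals the original equilibrium occupancy — the Levins extinction-debt result.

0.54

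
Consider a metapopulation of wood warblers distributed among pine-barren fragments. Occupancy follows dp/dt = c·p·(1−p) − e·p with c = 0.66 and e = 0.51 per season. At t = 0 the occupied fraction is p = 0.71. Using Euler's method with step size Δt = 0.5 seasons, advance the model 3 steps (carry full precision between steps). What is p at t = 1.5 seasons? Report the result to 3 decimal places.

Update rule: p ← p + [c·p·(1−p) − e·p]·Δt with Δt = 0.5.
  1  |  dp/dt·Δt = -0.113103  |  p_1 = 0.596897
  2  |  dp/dt·Δt = -0.072807  |  p_2 = 0.524090
  3  |  dp/dt·Δt = -0.051334  |  p_3 = 0.472755

0.473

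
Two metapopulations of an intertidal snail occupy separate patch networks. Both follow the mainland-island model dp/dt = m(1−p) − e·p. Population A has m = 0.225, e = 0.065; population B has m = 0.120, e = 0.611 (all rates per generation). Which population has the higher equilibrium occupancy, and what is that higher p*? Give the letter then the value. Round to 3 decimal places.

A: p*_A = m/(m+e) = 0.225/0.2900 = 0.7759.
B: p*_B = 0.120/0.7310 = 0.1642.
A is higher at 0.7759.

A, 0.776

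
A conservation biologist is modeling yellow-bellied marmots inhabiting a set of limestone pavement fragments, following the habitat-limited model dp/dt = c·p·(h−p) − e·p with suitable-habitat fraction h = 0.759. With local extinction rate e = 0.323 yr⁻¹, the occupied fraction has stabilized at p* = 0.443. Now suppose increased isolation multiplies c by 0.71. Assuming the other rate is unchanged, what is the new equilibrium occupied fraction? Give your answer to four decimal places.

0.3139

Balance c(h−p*) = e gives c = e/(0.759 − 0.44300) = 0.323/0.31600 = 1.02215.
New p* = 0.759 − e/c = 0.759 − 0.32300/0.72573 = 0.31393.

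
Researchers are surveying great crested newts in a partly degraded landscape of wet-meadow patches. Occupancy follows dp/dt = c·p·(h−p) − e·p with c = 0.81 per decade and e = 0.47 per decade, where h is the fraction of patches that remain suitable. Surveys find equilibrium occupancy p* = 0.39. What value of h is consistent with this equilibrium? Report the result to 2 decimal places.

At equilibrium c(h−p*) = e, so h = p* + e/c.
h = 0.39 + 0.47/0.81 = 0.39 + 0.5802 = 0.9702.

0.97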